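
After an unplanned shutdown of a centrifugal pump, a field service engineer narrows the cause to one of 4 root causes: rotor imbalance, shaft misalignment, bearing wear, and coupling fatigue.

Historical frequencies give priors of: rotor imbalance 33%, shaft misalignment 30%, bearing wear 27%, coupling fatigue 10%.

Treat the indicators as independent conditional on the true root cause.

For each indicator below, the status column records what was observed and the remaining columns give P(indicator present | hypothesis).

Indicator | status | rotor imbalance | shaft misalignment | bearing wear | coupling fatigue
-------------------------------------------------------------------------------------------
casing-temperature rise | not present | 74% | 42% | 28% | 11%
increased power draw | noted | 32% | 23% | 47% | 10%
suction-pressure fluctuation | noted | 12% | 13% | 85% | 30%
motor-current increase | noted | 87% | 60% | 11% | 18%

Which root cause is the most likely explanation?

Multiply each prior by the joint likelihood of the indicator pattern (using 1 − P(present | H) for each absent indicator):
  rotor imbalance: 0.33 × (1 − 0.74) × 0.32 × 0.12 × 0.87 = 0.0028664
  shaft misalignment: 0.30 × (1 − 0.42) × 0.23 × 0.13 × 0.60 = 0.0031216
  bearing wear: 0.27 × (1 − 0.28) × 0.47 × 0.85 × 0.11 = 0.0085429
  coupling fatigue: 0.10 × (1 − 0.11) × 0.10 × 0.30 × 0.18 = 0.0004806
Normalizing constant Z = 0.0028664 + 0.0031216 + 0.0085429 + 0.0004806 = 0.015011.
P(rotor imbalance | evidence) ≈ 0.0028664 / 0.015011 ≈ 0.191
P(shaft misalignment | evidence) ≈ 0.0031216 / 0.015011 ≈ 0.208
P(bearing wear | evidence) ≈ 0.0085429 / 0.015011 ≈ 0.569
P(coupling fatigue | evidence) ≈ 0.0004806 / 0.015011 ≈ 0.032
The largest is 0.569, so bearing wear is most probable.

bearing wear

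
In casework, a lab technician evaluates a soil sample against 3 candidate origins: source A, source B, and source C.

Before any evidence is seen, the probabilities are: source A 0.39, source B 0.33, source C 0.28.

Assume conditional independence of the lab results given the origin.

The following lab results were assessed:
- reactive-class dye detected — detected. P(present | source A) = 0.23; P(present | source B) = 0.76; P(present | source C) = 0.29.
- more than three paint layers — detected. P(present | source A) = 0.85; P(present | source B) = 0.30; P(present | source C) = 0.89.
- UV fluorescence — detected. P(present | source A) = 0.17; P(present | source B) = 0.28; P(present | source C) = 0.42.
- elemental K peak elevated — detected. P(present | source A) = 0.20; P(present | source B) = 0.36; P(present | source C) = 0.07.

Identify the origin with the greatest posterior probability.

By Bayes' rule with conditional independence, the unnormalized weight for each hypothesis is prior × ∏ likelihoods:
  source A: 0.39 × 0.23 × 0.85 × 0.17 × 0.20 = 0.0025923
  source B: 0.33 × 0.76 × 0.30 × 0.28 × 0.36 = 0.0075842
  source C: 0.28 × 0.29 × 0.89 × 0.42 × 0.07 = 0.0021247
Normalizing constant Z = 0.0025923 + 0.0075842 + 0.0021247 = 0.012301.
P(source A | evidence) ≈ 0.0025923 / 0.012301 ≈ 0.211
P(source B | evidence) ≈ 0.0075842 / 0.012301 ≈ 0.617
P(source C | evidence) ≈ 0.0021247 / 0.012301 ≈ 0.173
The largest is 0.617, so source B is most probable.

source B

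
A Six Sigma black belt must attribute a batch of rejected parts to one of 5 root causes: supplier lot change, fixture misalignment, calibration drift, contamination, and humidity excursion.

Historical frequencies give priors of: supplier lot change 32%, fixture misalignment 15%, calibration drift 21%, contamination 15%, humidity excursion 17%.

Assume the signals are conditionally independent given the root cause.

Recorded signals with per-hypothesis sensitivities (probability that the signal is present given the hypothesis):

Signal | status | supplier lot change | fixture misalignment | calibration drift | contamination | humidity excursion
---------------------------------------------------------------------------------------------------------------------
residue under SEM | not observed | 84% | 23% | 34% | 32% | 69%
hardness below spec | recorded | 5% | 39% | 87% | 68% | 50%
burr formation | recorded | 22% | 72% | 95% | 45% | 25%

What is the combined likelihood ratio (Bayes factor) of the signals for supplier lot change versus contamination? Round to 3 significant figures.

Take the product of per-signal likelihoods under each hypothesis (using 1 − P(present | H) for each absent signal), then divide.
  supplier lot change: (1 − 0.84) × 0.05 × 0.22 = 0.00176
  contamination: (1 − 0.32) × 0.68 × 0.45 = 0.20808
Bayes factor = 0.00176 / 0.20808 ≈ 0.00846

0.00846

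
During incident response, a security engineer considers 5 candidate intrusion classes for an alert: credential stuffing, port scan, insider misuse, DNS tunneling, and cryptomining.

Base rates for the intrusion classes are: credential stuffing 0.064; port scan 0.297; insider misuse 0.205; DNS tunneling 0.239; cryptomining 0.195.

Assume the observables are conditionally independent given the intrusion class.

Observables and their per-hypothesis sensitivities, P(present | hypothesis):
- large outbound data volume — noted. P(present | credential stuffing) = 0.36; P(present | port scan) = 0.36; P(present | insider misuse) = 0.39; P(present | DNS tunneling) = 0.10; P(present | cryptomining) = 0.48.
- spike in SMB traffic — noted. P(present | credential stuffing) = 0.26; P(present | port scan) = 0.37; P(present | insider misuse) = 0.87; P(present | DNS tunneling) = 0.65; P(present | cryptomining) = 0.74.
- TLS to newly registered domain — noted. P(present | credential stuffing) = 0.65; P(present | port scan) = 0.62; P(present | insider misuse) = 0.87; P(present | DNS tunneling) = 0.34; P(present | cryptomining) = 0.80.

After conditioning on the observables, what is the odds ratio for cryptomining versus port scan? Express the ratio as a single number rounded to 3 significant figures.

Posterior odds equal prior odds times the likelihood ratio; only the two competing hypotheses matter.
  cryptomining: 0.195 × 0.48 × 0.74 × 0.80 = 0.055411
  port scan: 0.297 × 0.36 × 0.37 × 0.62 = 0.024527
Posterior odds = 0.055411 / 0.024527 ≈ 2.26.

2.26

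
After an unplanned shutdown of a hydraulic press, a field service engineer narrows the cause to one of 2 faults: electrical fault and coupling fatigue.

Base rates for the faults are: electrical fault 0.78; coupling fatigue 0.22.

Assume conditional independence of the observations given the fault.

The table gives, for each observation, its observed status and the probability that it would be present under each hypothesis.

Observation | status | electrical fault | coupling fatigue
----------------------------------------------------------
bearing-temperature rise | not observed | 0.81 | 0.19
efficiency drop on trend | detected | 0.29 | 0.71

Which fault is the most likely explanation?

coupling fatigue

For each hypothesis, the unnormalized posterior weight is prior × product of the observation likelihoods (using 1 − P(present | H) for each absent observation):
  electrical fault: 0.78 × (1 − 0.81) × 0.29 = 0.042978
  coupling fatigue: 0.22 × (1 − 0.19) × 0.71 = 0.12652
Normalizing constant Z = 0.042978 + 0.12652 = 0.1695.
P(electrical fault | evidence) ≈ 0.042978 / 0.1695 ≈ 0.254
P(coupling fatigue | evidence) ≈ 0.12652 / 0.1695 ≈ 0.746
The largest is 0.746, so coupling fatigue is most probable.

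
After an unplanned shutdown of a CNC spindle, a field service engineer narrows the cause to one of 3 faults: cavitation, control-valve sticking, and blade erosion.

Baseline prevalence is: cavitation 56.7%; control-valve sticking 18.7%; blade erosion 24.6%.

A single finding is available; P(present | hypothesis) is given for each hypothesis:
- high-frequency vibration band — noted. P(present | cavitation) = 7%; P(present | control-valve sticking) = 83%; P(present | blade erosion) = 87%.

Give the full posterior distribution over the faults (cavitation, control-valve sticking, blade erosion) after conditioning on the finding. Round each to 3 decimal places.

For each hypothesis, the unnormalized posterior weight is prior × likelihood:
  cavitation: 0.567 × 0.07 = 0.03969
  control-valve sticking: 0.187 × 0.83 = 0.15521
  blade erosion: 0.246 × 0.87 = 0.21402
The unnormalized weights sum to 0.40892.
P(cavitation | evidence) = 0.03969 / 0.40892 ≈ 0.097
P(control-valve sticking | evidence) = 0.15521 / 0.40892 ≈ 0.380
P(blade erosion | evidence) = 0.21402 / 0.40892 ≈ 0.523

0.097, 0.380, 0.523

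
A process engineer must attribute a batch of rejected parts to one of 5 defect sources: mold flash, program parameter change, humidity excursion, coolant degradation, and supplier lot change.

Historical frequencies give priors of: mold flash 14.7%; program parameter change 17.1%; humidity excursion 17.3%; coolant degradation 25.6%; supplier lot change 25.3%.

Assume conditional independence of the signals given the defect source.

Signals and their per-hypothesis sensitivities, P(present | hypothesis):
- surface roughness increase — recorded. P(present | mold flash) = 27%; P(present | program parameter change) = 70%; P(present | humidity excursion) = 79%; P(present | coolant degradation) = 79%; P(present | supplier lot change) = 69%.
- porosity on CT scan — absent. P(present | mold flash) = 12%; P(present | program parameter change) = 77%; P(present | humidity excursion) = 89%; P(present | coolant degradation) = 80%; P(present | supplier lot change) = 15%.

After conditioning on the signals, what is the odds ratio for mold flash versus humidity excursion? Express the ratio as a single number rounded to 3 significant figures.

2.32

Posterior odds equal prior odds times the likelihood ratio; only the two competing hypotheses matter (using 1 − P(present | H) for each absent signal).
  mold flash: 0.147 × 0.27 × (1 − 0.12) = 0.034927
  humidity excursion: 0.173 × 0.79 × (1 − 0.89) = 0.015034
Posterior odds = 0.034927 / 0.015034 ≈ 2.32.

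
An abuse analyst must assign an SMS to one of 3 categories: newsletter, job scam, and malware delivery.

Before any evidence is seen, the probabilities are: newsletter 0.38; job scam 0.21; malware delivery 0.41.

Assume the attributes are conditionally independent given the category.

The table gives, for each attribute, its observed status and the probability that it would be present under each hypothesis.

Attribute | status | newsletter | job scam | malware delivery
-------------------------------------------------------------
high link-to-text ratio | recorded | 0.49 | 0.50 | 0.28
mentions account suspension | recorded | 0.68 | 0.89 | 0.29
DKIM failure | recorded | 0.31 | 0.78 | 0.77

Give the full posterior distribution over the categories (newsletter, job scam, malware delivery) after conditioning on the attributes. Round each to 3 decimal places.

0.285, 0.529, 0.186

Multiply each prior by the joint likelihood of the attribute pattern:
  newsletter: 0.38 × 0.49 × 0.68 × 0.31 = 0.039251
  job scam: 0.21 × 0.50 × 0.89 × 0.78 = 0.072891
  malware delivery: 0.41 × 0.28 × 0.29 × 0.77 = 0.025635
Normalizing constant Z = 0.039251 + 0.072891 + 0.025635 = 0.13778.
P(newsletter | evidence) = 0.039251 / 0.13778 ≈ 0.285
P(job scam | evidence) = 0.072891 / 0.13778 ≈ 0.529
P(malware delivery | evidence) = 0.025635 / 0.13778 ≈ 0.186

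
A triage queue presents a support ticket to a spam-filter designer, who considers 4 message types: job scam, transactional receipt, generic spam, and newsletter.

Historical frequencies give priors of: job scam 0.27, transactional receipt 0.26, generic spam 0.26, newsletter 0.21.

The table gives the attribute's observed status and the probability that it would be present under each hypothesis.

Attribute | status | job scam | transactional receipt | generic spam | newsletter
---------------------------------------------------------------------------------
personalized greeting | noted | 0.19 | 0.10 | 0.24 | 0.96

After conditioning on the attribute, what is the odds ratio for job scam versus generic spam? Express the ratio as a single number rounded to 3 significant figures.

The normalizing constant cancels in an odds ratio, so compute prior × likelihood for the two hypotheses only:
  job scam: 0.27 × 0.19 = 0.0513
  generic spam: 0.26 × 0.24 = 0.0624
Odds(job scam : generic spam) = 0.0513 / 0.0624 ≈ 0.822.

0.822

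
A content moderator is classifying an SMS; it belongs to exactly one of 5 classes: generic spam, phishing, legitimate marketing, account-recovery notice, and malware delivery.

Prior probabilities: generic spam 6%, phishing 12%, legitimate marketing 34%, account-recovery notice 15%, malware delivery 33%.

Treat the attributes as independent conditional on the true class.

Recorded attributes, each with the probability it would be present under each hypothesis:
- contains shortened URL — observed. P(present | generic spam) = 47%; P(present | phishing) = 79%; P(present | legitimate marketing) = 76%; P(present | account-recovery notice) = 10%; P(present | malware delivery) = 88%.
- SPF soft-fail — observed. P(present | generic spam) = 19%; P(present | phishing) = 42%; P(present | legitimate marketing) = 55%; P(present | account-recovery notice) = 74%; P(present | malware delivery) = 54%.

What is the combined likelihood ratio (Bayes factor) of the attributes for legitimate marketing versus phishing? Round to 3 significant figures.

1.26

Joint likelihood of the attribute pattern under each hypothesis:
  legitimate marketing: 0.76 × 0.55 = 0.418
  phishing: 0.79 × 0.42 = 0.3318
Bayes factor = 0.418 / 0.3318 ≈ 1.26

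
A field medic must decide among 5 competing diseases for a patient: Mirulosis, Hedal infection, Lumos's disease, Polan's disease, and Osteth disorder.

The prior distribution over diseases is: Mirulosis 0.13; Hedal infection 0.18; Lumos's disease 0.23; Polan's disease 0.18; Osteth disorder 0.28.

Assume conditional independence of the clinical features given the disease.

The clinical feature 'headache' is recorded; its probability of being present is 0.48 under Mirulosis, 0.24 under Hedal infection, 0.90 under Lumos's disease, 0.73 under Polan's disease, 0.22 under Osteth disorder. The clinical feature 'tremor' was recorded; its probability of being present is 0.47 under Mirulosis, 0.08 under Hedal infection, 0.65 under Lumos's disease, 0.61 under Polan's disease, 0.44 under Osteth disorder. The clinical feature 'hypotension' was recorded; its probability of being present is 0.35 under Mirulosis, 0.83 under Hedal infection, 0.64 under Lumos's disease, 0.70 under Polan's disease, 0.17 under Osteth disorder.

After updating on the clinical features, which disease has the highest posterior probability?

By Bayes' rule with conditional independence, the unnormalized weight for each hypothesis is prior × ∏ likelihoods:
  Mirulosis: 0.13 × 0.48 × 0.47 × 0.35 = 0.010265
  Hedal infection: 0.18 × 0.24 × 0.08 × 0.83 = 0.0028685
  Lumos's disease: 0.23 × 0.90 × 0.65 × 0.64 = 0.086112
  Polan's disease: 0.18 × 0.73 × 0.61 × 0.70 = 0.056108
  Osteth disorder: 0.28 × 0.22 × 0.44 × 0.17 = 0.0046077
Normalizing constant Z = 0.010265 + 0.0028685 + 0.086112 + 0.056108 + 0.0046077 = 0.15996.
P(Mirulosis | evidence) ≈ 0.010265 / 0.15996 ≈ 0.064
P(Hedal infection | evidence) ≈ 0.0028685 / 0.15996 ≈ 0.018
P(Lumos's disease | evidence) ≈ 0.086112 / 0.15996 ≈ 0.538
P(Polan's disease | evidence) ≈ 0.056108 / 0.15996 ≈ 0.351
P(Osteth disorder | evidence) ≈ 0.0046077 / 0.15996 ≈ 0.029
The largest is 0.538, so Lumos's disease is most probable.

Lumos's disease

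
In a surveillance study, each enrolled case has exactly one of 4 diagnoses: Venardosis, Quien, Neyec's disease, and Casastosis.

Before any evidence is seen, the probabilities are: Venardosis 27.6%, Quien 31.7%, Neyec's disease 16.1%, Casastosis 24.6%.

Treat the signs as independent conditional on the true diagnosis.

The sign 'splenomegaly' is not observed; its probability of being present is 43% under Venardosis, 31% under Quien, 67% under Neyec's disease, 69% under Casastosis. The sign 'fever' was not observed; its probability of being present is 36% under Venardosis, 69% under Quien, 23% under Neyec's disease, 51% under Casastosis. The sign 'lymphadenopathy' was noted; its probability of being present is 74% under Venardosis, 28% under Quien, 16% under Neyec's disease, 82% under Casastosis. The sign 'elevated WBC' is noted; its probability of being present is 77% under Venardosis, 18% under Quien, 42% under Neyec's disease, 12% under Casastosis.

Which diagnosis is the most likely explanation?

Venardosis

For each hypothesis, the unnormalized posterior weight is prior × product of the sign likelihoods (using 1 − P(present | H) for each absent sign):
  Venardosis: 0.276 × (1 − 0.43) × (1 − 0.36) × 0.74 × 0.77 = 0.05737
  Quien: 0.317 × (1 − 0.31) × (1 − 0.69) × 0.28 × 0.18 = 0.0034174
  Neyec's disease: 0.161 × (1 − 0.67) × (1 − 0.23) × 0.16 × 0.42 = 0.0027492
  Casastosis: 0.246 × (1 − 0.69) × (1 − 0.51) × 0.82 × 0.12 = 0.003677
Normalizing constant Z = 0.05737 + 0.0034174 + 0.0027492 + 0.003677 = 0.067214.
P(Venardosis | evidence) ≈ 0.05737 / 0.067214 ≈ 0.854
P(Quien | evidence) ≈ 0.0034174 / 0.067214 ≈ 0.051
P(Neyec's disease | evidence) ≈ 0.0027492 / 0.067214 ≈ 0.041
P(Casastosis | evidence) ≈ 0.003677 / 0.067214 ≈ 0.055
The largest is 0.854, so Venardosis is most probable.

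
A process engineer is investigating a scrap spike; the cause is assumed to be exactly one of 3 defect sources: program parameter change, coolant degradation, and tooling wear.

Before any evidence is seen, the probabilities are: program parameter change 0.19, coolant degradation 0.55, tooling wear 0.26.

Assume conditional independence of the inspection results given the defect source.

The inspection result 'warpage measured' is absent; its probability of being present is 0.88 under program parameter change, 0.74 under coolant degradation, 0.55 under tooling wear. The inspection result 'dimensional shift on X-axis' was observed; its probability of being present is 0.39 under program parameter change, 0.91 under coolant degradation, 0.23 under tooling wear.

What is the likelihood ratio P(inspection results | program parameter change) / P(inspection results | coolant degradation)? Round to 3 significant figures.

0.198

The Bayes factor is the ratio of the joint likelihoods of the inspection result pattern under the two hypotheses (using 1 − P(present | H) for each absent inspection result).
  program parameter change: (1 − 0.88) × 0.39 = 0.0468
  coolant degradation: (1 − 0.74) × 0.91 = 0.2366
Bayes factor = 0.0468 / 0.2366 ≈ 0.198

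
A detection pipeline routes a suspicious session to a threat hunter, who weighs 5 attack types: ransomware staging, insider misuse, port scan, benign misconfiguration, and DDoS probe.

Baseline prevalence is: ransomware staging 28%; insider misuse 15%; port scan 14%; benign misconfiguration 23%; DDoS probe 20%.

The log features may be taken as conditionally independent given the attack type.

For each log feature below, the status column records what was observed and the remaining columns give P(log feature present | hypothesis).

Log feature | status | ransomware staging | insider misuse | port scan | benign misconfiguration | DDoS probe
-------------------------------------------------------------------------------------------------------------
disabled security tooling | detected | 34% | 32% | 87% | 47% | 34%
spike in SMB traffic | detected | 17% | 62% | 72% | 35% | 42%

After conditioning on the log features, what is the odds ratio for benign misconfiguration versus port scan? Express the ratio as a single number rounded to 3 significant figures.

Unnormalized posterior weight (prior times the log feature likelihoods) for each of the two hypotheses:
  benign misconfiguration: 0.23 × 0.47 × 0.35 = 0.037835
  port scan: 0.14 × 0.87 × 0.72 = 0.087696
Odds(benign misconfiguration : port scan) = 0.037835 / 0.087696 ≈ 0.431.

0.431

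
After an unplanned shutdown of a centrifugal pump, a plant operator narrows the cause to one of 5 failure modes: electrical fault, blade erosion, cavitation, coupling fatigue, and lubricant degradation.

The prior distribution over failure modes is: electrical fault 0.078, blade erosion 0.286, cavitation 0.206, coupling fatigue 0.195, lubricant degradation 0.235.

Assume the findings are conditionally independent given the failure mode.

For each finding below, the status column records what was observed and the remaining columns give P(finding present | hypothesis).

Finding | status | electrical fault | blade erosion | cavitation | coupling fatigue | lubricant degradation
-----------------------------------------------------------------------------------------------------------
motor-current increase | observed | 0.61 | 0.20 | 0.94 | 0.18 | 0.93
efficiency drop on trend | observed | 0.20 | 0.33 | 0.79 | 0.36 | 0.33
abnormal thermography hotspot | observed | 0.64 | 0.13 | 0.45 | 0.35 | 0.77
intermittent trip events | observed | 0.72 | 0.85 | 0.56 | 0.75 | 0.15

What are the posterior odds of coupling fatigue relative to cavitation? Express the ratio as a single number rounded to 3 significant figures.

Posterior odds equal prior odds times the likelihood ratio; only the two competing hypotheses matter.
  coupling fatigue: 0.195 × 0.18 × 0.36 × 0.35 × 0.75 = 0.0033169
  cavitation: 0.206 × 0.94 × 0.79 × 0.45 × 0.56 = 0.03855
Odds(coupling fatigue : cavitation) = 0.0033169 / 0.03855 ≈ 0.0860.

0.0860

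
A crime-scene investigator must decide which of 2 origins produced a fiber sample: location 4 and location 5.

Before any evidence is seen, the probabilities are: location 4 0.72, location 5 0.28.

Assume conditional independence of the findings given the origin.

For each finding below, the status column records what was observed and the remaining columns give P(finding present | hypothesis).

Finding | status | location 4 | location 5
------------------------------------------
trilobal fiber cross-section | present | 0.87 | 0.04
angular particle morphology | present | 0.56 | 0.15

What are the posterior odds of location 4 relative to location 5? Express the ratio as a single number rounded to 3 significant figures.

Unnormalized posterior weight (prior times the finding likelihoods) for each of the two hypotheses:
  location 4: 0.72 × 0.87 × 0.56 = 0.35078
  location 5: 0.28 × 0.04 × 0.15 = 0.00168
Odds(location 4 : location 5) = 0.35078 / 0.00168 ≈ 209.

209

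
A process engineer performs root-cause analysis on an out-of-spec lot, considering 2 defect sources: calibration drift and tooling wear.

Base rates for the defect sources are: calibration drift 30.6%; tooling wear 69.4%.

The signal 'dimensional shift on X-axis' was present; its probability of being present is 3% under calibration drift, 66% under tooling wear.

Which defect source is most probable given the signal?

tooling wear

Multiply each prior by the likelihood of the signal:
  calibration drift: 0.306 × 0.03 = 0.00918
  tooling wear: 0.694 × 0.66 = 0.45804
Marginal likelihood of the evidence = 0.46722.
P(calibration drift | evidence) ≈ 0.00918 / 0.46722 ≈ 0.020
P(tooling wear | evidence) ≈ 0.45804 / 0.46722 ≈ 0.980
The largest is 0.980, so tooling wear is most probable.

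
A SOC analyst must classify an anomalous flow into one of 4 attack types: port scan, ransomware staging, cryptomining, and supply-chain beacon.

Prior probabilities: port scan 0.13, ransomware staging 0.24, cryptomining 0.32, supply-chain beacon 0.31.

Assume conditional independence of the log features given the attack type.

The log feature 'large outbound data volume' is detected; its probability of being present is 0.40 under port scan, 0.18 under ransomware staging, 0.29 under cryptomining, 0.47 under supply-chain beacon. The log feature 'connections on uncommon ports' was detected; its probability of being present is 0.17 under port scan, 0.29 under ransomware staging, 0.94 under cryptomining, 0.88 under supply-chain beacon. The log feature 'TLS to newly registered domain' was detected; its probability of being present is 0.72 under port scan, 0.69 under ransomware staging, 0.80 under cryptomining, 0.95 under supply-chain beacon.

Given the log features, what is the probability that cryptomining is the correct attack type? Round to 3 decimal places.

0.338

For each hypothesis, the unnormalized posterior weight is prior × product of the log feature likelihoods:
  port scan: 0.13 × 0.40 × 0.17 × 0.72 = 0.0063648
  ransomware staging: 0.24 × 0.18 × 0.29 × 0.69 = 0.0086443
  cryptomining: 0.32 × 0.29 × 0.94 × 0.80 = 0.069786
  supply-chain beacon: 0.31 × 0.47 × 0.88 × 0.95 = 0.12181
Normalizing constant Z = 0.0063648 + 0.0086443 + 0.069786 + 0.12181 = 0.2066.
P(cryptomining | evidence) = 0.069786 / 0.2066 ≈ 0.338.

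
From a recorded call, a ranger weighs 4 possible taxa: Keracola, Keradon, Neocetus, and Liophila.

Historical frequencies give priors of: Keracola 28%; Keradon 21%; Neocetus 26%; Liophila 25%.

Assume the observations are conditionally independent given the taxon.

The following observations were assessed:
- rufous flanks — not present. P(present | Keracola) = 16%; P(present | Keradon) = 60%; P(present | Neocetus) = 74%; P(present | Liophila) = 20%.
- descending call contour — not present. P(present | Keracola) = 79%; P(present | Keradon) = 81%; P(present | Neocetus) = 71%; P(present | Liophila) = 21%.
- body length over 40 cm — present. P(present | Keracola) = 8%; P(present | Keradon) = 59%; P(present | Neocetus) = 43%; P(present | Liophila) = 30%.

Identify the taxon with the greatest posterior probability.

Liophila

For each hypothesis, the unnormalized posterior weight is prior × product of the observation likelihoods (using 1 − P(present | H) for each absent observation):
  Keracola: 0.28 × (1 − 0.16) × (1 − 0.79) × 0.08 = 0.0039514
  Keradon: 0.21 × (1 − 0.60) × (1 − 0.81) × 0.59 = 0.0094164
  Neocetus: 0.26 × (1 − 0.74) × (1 − 0.71) × 0.43 = 0.0084297
  Liophila: 0.25 × (1 − 0.20) × (1 − 0.21) × 0.30 = 0.0474
Normalizing constant Z = 0.0039514 + 0.0094164 + 0.0084297 + 0.0474 = 0.069197.
P(Keracola | evidence) ≈ 0.0039514 / 0.069197 ≈ 0.057
P(Keradon | evidence) ≈ 0.0094164 / 0.069197 ≈ 0.136
P(Neocetus | evidence) ≈ 0.0084297 / 0.069197 ≈ 0.122
P(Liophila | evidence) ≈ 0.0474 / 0.069197 ≈ 0.685
The largest is 0.685, so Liophila is most probable.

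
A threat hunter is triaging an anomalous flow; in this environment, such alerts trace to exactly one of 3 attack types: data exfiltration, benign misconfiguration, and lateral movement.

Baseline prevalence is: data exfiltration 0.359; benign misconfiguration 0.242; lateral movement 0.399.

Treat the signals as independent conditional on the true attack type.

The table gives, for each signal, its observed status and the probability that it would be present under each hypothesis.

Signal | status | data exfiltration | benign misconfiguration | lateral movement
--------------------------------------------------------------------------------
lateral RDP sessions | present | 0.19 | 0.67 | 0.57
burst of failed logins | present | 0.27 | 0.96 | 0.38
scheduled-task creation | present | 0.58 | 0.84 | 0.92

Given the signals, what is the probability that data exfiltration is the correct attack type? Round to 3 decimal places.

0.048

By Bayes' rule with conditional independence, the unnormalized weight for each hypothesis is prior × ∏ likelihoods:
  data exfiltration: 0.359 × 0.19 × 0.27 × 0.58 = 0.010682
  benign misconfiguration: 0.242 × 0.67 × 0.96 × 0.84 = 0.13075
  lateral movement: 0.399 × 0.57 × 0.38 × 0.92 = 0.07951
The unnormalized weights sum to 0.22094.
P(data exfiltration | evidence) = 0.010682 / 0.22094 ≈ 0.048.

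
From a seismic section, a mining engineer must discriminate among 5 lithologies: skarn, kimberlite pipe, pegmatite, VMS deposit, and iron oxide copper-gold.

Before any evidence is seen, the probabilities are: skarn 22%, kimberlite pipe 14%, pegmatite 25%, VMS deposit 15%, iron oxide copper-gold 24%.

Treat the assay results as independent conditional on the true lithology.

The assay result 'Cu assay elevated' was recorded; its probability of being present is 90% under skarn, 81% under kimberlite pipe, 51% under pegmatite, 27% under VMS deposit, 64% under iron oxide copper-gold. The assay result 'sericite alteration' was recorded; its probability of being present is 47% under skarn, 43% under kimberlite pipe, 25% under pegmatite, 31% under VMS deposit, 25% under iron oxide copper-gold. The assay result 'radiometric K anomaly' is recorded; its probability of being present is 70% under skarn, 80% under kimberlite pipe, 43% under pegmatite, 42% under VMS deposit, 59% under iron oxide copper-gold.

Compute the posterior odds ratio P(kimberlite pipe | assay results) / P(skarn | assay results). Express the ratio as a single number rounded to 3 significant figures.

0.599

Posterior odds equal prior odds times the likelihood ratio; only the two competing hypotheses matter.
  kimberlite pipe: 0.14 × 0.81 × 0.43 × 0.80 = 0.03901
  skarn: 0.22 × 0.90 × 0.47 × 0.70 = 0.065142
Posterior odds = 0.03901 / 0.065142 ≈ 0.599.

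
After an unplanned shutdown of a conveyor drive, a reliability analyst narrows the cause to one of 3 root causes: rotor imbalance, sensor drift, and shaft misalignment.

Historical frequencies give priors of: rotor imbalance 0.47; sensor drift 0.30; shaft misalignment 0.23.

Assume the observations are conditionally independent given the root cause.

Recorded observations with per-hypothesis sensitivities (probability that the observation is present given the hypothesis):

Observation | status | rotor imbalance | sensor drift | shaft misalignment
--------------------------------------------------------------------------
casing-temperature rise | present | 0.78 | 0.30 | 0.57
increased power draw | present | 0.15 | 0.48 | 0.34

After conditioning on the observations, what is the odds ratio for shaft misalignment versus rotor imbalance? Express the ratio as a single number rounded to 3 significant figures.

0.811

Unnormalized posterior weight (prior times the observation likelihoods) for each of the two hypotheses:
  shaft misalignment: 0.23 × 0.57 × 0.34 = 0.044574
  rotor imbalance: 0.47 × 0.78 × 0.15 = 0.05499
Posterior odds = 0.044574 / 0.05499 ≈ 0.811.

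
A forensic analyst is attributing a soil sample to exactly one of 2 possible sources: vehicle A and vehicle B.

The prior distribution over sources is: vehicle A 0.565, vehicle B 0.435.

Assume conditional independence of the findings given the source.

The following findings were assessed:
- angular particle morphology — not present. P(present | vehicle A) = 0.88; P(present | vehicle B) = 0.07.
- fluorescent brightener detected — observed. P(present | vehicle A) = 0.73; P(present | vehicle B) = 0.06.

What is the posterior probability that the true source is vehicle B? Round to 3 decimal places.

0.329

Multiply each prior by the joint likelihood of the evidence pattern (using 1 − P(present | H) for each absent finding):
  vehicle A: 0.565 × (1 − 0.88) × 0.73 = 0.049494
  vehicle B: 0.435 × (1 − 0.07) × 0.06 = 0.024273
Marginal likelihood of the evidence = 0.073767.
P(vehicle B | evidence) = 0.024273 / 0.073767 ≈ 0.329.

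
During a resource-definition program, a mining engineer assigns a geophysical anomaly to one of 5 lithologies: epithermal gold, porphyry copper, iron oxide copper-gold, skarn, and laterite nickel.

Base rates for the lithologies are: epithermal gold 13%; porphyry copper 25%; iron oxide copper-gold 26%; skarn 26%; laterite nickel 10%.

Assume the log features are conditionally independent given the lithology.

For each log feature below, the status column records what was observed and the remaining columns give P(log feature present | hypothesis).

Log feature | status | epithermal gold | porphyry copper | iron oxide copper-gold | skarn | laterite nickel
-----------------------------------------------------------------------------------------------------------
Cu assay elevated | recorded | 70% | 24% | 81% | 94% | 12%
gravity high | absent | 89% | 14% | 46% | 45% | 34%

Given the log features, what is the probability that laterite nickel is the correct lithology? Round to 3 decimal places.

0.025

By Bayes' rule with conditional independence, the unnormalized weight for each hypothesis is prior × ∏ likelihoods (using 1 − P(present | H) for each absent log feature):
  epithermal gold: 0.13 × 0.70 × (1 − 0.89) = 0.01001
  porphyry copper: 0.25 × 0.24 × (1 − 0.14) = 0.0516
  iron oxide copper-gold: 0.26 × 0.81 × (1 − 0.46) = 0.11372
  skarn: 0.26 × 0.94 × (1 − 0.45) = 0.13442
  laterite nickel: 0.10 × 0.12 × (1 − 0.34) = 0.00792
Marginal likelihood of the evidence = 0.31767.
P(laterite nickel | evidence) = 0.00792 / 0.31767 ≈ 0.025.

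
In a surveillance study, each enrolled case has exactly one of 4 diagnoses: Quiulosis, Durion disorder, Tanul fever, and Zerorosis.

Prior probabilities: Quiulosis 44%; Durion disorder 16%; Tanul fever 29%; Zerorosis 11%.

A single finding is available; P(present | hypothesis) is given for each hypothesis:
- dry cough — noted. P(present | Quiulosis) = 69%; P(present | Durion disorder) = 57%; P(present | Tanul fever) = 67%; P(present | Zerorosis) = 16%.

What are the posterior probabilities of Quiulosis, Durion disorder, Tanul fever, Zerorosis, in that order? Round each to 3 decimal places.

0.500, 0.150, 0.320, 0.029

Multiply each prior by the likelihood of the finding:
  Quiulosis: 0.44 × 0.69 = 0.3036
  Durion disorder: 0.16 × 0.57 = 0.0912
  Tanul fever: 0.29 × 0.67 = 0.1943
  Zerorosis: 0.11 × 0.16 = 0.0176
Normalizing constant Z = 0.3036 + 0.0912 + 0.1943 + 0.0176 = 0.6067.
P(Quiulosis | evidence) = 0.3036 / 0.6067 ≈ 0.500
P(Durion disorder | evidence) = 0.0912 / 0.6067 ≈ 0.150
P(Tanul fever | evidence) = 0.1943 / 0.6067 ≈ 0.320
P(Zerorosis | evidence) = 0.0176 / 0.6067 ≈ 0.029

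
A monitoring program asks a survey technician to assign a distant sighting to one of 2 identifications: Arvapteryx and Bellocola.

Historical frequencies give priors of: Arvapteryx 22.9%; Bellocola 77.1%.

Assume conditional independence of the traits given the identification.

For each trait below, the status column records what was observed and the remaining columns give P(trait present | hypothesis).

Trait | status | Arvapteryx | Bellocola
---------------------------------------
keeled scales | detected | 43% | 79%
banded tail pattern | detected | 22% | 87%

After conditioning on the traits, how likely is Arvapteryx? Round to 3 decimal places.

Multiply each prior by the joint likelihood of the trait pattern:
  Arvapteryx: 0.229 × 0.43 × 0.22 = 0.021663
  Bellocola: 0.771 × 0.79 × 0.87 = 0.52991
Normalizing constant Z = 0.021663 + 0.52991 = 0.55157.
P(Arvapteryx | evidence) = 0.021663 / 0.55157 ≈ 0.039.

0.039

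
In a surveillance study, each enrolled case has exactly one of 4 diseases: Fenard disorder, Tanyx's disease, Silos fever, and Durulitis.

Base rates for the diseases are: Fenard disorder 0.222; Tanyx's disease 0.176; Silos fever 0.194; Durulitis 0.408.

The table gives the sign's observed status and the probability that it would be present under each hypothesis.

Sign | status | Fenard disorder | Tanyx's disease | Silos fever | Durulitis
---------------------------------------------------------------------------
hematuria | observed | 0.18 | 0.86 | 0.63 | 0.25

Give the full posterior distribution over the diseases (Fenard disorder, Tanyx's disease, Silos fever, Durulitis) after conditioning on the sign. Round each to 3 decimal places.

By Bayes' rule, the unnormalized weight for each hypothesis is prior × likelihood:
  Fenard disorder: 0.222 × 0.18 = 0.03996
  Tanyx's disease: 0.176 × 0.86 = 0.15136
  Silos fever: 0.194 × 0.63 = 0.12222
  Durulitis: 0.408 × 0.25 = 0.102
Normalizing constant Z = 0.03996 + 0.15136 + 0.12222 + 0.102 = 0.41554.
P(Fenard disorder | evidence) = 0.03996 / 0.41554 ≈ 0.096
P(Tanyx's disease | evidence) = 0.15136 / 0.41554 ≈ 0.364
P(Silos fever | evidence) = 0.12222 / 0.41554 ≈ 0.294
P(Durulitis | evidence) = 0.102 / 0.41554 ≈ 0.245

0.096, 0.364, 0.294, 0.245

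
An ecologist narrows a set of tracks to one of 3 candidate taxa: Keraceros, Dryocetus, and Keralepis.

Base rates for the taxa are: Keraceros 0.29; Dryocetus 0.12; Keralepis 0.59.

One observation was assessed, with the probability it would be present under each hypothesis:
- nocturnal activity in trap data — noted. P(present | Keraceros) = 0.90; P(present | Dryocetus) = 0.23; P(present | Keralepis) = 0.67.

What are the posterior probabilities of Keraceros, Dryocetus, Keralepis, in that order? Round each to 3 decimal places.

For each hypothesis, the unnormalized posterior weight is prior × likelihood:
  Keraceros: 0.29 × 0.90 = 0.261
  Dryocetus: 0.12 × 0.23 = 0.0276
  Keralepis: 0.59 × 0.67 = 0.3953
Marginal likelihood of the evidence = 0.6839.
P(Keraceros | evidence) = 0.261 / 0.6839 ≈ 0.382
P(Dryocetus | evidence) = 0.0276 / 0.6839 ≈ 0.040
P(Keralepis | evidence) = 0.3953 / 0.6839 ≈ 0.578

0.382, 0.040, 0.578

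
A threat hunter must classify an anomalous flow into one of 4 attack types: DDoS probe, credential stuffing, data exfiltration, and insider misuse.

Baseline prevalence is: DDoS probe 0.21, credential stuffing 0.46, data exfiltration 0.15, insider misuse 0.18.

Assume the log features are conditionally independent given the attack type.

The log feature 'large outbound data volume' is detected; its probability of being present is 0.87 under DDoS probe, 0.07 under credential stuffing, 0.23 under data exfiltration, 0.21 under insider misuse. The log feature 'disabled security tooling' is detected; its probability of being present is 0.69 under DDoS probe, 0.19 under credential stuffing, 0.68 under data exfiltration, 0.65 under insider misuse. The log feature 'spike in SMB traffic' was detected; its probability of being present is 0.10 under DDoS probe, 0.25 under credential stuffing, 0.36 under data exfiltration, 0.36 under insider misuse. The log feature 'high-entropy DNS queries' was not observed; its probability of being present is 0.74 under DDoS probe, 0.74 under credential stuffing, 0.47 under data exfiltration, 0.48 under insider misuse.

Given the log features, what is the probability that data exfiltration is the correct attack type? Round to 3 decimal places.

0.351

For each hypothesis, the unnormalized posterior weight is prior × product of the log feature likelihoods (using 1 − P(present | H) for each absent log feature):
  DDoS probe: 0.21 × 0.87 × 0.69 × 0.10 × (1 − 0.74) = 0.0032776
  credential stuffing: 0.46 × 0.07 × 0.19 × 0.25 × (1 − 0.74) = 0.00039767
  data exfiltration: 0.15 × 0.23 × 0.68 × 0.36 × (1 − 0.47) = 0.0044762
  insider misuse: 0.18 × 0.21 × 0.65 × 0.36 × (1 − 0.48) = 0.0045995
Marginal likelihood of the evidence = 0.012751.
P(data exfiltration | evidence) = 0.0044762 / 0.012751 ≈ 0.351.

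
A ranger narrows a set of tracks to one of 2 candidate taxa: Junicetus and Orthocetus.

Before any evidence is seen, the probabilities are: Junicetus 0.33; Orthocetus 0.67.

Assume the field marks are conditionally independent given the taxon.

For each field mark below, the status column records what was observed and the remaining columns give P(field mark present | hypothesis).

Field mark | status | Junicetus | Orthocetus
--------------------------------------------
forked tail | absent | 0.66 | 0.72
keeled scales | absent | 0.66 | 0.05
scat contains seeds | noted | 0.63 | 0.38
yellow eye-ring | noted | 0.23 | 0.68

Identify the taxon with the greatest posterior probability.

By Bayes' rule with conditional independence, the unnormalized weight for each hypothesis is prior × ∏ likelihoods (using 1 − P(present | H) for each absent field mark):
  Junicetus: 0.33 × (1 − 0.66) × (1 − 0.66) × 0.63 × 0.23 = 0.0055276
  Orthocetus: 0.67 × (1 − 0.72) × (1 − 0.05) × 0.38 × 0.68 = 0.046052
Normalizing constant Z = 0.0055276 + 0.046052 = 0.05158.
P(Junicetus | evidence) ≈ 0.0055276 / 0.05158 ≈ 0.107
P(Orthocetus | evidence) ≈ 0.046052 / 0.05158 ≈ 0.893
The largest is 0.893, so Orthocetus is most probable.

Orthocetus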